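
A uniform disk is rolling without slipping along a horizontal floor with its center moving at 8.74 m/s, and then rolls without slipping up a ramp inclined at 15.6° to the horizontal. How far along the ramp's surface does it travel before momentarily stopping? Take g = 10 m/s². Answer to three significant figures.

Here I = (1/2)MR², so the shape factor k = I/(MR²) = 0.5.
Pure rolling means v = ωR; then KE = ½Mv² + ½I(v/R)² = ½(1+k)Mv² = (3/4)Mv².
Setting this equal to Mgh gives the vertical rise h = (1+k)v₀²/(2g) = 1.5×8.74²/(2×10) = 5.729 m.
Along the incline, d = h/sinθ = 5.729/sin15.6° ≈ 21.3 m.

d ≈ 21.3 m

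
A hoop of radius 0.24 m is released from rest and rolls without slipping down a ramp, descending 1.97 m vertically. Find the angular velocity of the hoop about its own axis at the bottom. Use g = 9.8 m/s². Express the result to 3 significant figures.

ω ≈ 18.3 rad/s

Here I = MR², so the shape factor k = I/(MR²) = 1.
Since it rolls without slipping, ω = v/R and KE = ½Mv² + ½Iω² = ½(1+k)Mv² = Mv².
Energy conservation Mgh = ½(1+k)Mv² gives v = √(2gh/(1+k)) = √(2 × 9.8 × 1.97 / 2) = 4.394 m/s.
Then ω = v/R = 4.394 / 0.24 ≈ 18.3 rad/s.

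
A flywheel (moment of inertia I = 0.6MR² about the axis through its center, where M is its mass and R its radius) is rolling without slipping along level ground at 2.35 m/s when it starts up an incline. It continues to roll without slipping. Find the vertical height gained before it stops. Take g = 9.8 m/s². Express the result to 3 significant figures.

For this body I = 0.6MR², i.e. k = I/(MR²) = 0.6.
Rolling without slipping gives ω = v/R, so the total kinetic energy is ½Mv² + ½Iω² = ½(1+k)Mv² = (4/5)Mv².
All of this converts to potential energy at the highest point: (4/5)Mv₀² = Mgh.
Thus h = (1+k)v₀²/(2g) = 1.6 × 2.35² / (2 × 9.8) ≈ 0.451 m.

h ≈ 0.451 m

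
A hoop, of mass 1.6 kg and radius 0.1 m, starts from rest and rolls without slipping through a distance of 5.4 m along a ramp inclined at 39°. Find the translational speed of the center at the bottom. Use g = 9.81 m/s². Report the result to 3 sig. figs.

With I = MR², the ratio k = I/(MR²) is 1.
Since it rolls without slipping, ω = v/R and KE = ½Mv² + ½Iω² = ½(1+k)Mv² = Mv².
The vertical drop is h = L sinθ = 5.4 × sin39° = 3.398 m.
Setting Mgh = Mv² gives v = √(2gh/(1+k)) = √(2·9.81·3.398/2) ≈ 5.77 m/s.

v ≈ 5.77 m/s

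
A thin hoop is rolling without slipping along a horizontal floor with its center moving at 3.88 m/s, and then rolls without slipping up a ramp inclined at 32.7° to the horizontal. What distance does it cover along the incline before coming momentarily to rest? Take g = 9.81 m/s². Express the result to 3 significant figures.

The moment of inertia is MR², giving k ≡ I/(MR²) = 1.
Rolling without slipping gives ω = v/R, so the total kinetic energy is ½Mv² + ½Iω² = ½(1+k)Mv² = Mv².
Setting this equal to Mgh gives the vertical rise h = (1+k)v₀²/(2g) = 2×3.88²/(2×9.81) = 1.535 m.
Along the incline, d = h/sinθ = 1.535/sin32.7° ≈ 2.84 m.

d ≈ 2.84 m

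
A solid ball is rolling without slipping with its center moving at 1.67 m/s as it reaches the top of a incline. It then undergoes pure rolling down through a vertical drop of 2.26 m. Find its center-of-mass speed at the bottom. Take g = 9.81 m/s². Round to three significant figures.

v ≈ 5.87 m/s

Here I = (2/5)MR², so the shape factor k = I/(MR²) = 0.4.
Pure rolling means v = ωR; then KE = ½Mv² + ½I(v/R)² = ½(1+k)Mv² = (7/10)Mv².
Energy conservation: (7/10)Mv₀² + Mgh = (7/10)Mv², so v² = v₀² + 2gh/(1+k).
v = √(1.67² + 2×9.81×2.26/1.4) = √34.46 ≈ 5.87 m/s.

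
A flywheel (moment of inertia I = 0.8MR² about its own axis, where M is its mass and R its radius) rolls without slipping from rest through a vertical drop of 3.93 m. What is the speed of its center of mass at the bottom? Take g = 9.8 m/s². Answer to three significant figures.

Here I = 0.8MR², so the shape factor k = I/(MR²) = 0.8.
Since it rolls without slipping, ω = v/R and KE = ½Mv² + ½Iω² = ½(1+k)Mv² = (9/10)Mv².
Setting Mgh = (9/10)Mv² gives v = √(2gh/(1+k)) = √(2·9.8·3.93/1.8) ≈ 6.54 m/s.

v ≈ 6.54 m/s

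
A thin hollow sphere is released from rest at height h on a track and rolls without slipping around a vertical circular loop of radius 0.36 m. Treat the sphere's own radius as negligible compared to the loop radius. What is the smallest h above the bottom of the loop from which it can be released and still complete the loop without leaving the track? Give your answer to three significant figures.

For this body I = (2/3)MR², i.e. k = I/(MR²) = 2/3.
At the top, contact is just lost when gravity alone supplies the centripetal force: Mg = Mv_top²/r, i.e. v_top² = gr.
With ω = v/R, the kinetic energy at speed v is ½(1+k)Mv² = (5/6)Mv².
Energy conservation from release (height h) to the top (height 2r): Mgh = Mg(2r) + (5/6)M·gr.
Thus h_min = 2r + (1+k)r/2 = r(2 + 1.667/2) = 0.36 × 2.833 ≈ 1.02 m.

h_min ≈ 1.02 m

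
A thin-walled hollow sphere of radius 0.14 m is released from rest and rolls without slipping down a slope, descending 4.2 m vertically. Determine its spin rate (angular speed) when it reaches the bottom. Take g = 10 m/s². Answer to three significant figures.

The moment of inertia is (2/3)MR², giving k ≡ I/(MR²) = 2/3.
Pure rolling means v = ωR; then KE = ½Mv² + ½I(v/R)² = ½(1+k)Mv² = (5/6)Mv².
Energy conservation Mgh = ½(1+k)Mv² gives v = √(2gh/(1+k)) = √(2 × 10 × 4.2 / 1.667) = 7.099 m/s.
The angular speed follows from ω = v/R = 7.099/0.14 ≈ 50.7 rad/s.

ω ≈ 50.7 rad/s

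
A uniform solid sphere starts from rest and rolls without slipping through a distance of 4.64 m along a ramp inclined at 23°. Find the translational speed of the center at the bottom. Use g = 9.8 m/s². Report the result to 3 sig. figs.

Here I = (2/5)MR², so the shape factor k = I/(MR²) = 0.4.
The rolling condition ω = v/R makes the rotational term ½I(v/R)² = ½kMv², so KE_total = ½(1+k)Mv² = (7/10)Mv².
The vertical drop is h = L sinθ = 4.64 × sin23° = 1.813 m.
Setting Mgh = (7/10)Mv² gives v = √(2gh/(1+k)) = √(2·9.8·1.813/1.4) ≈ 5.04 m/s.

v ≈ 5.04 m/s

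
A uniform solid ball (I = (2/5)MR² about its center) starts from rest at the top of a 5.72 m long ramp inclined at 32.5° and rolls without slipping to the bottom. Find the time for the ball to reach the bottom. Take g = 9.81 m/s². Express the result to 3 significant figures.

t ≈ 1.74 s

For this body I = (2/5)MR², i.e. k = I/(MR²) = 0.4.
Along the incline Mg sinθ − f = Ma, and torque about the center fR = Iα = kMR²(a/R) gives f = kMa.
Hence a = g sinθ/(1+k) = 9.81×sin32.5°/1.4 = 3.765 m/s².
With constant a from rest, t = √(2L/a) = √(2·5.72/3.765) ≈ 1.74 s.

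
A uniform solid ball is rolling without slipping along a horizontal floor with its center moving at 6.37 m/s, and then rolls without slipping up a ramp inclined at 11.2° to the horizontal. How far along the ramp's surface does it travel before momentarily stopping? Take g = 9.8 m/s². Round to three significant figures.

Here I = (2/5)MR², so the shape factor k = I/(MR²) = 0.4.
The rolling condition ω = v/R makes the rotational term ½I(v/R)² = ½kMv², so KE_total = ½(1+k)Mv² = (7/10)Mv².
Setting this equal to Mgh gives the vertical rise h = (1+k)v₀²/(2g) = 1.4×6.37²/(2×9.8) = 2.898 m.
Along the incline, d = h/sinθ = 2.898/sin11.2° ≈ 14.9 m.

d ≈ 14.9 m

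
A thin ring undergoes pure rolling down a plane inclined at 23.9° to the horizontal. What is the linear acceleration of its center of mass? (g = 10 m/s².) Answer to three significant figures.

With I = MR², the ratio k = I/(MR²) is 1.
Newton's second law down the slope: Mg sinθ − f = Ma. The torque equation fR = Iα (with α = a/R) gives f = kMa.
Eliminating f: Mg sinθ = (1+k)Ma, so a = g sinθ/(1+k) = 10 × sin23.9° / 2 ≈ 2.03 m/s².

a ≈ 2.03 m/s²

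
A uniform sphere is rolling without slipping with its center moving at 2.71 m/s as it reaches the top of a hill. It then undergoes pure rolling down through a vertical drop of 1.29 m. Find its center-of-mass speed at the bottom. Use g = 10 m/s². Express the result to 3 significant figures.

v ≈ 5.08 m/s

For this body I = (2/5)MR², i.e. k = I/(MR²) = 0.4.
Rolling without slipping gives ω = v/R, so the total kinetic energy is ½Mv² + ½Iω² = ½(1+k)Mv² = (7/10)Mv².
Energy conservation: (7/10)Mv₀² + Mgh = (7/10)Mv², so v² = v₀² + 2gh/(1+k).
v = √(2.71² + 2×10×1.29/1.4) = √25.77 ≈ 5.08 m/s.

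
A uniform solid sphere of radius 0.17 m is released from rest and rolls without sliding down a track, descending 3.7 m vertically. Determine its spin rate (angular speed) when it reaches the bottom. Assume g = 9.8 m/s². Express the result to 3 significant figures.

ω ≈ 42.3 rad/s

Here I = (2/5)MR², so the shape factor k = I/(MR²) = 0.4.
Rolling without slipping gives ω = v/R, so the total kinetic energy is ½Mv² + ½Iω² = ½(1+k)Mv² = (7/10)Mv².
Energy conservation Mgh = ½(1+k)Mv² gives v = √(2gh/(1+k)) = √(2 × 9.8 × 3.7 / 1.4) = 7.197 m/s.
The angular speed follows from ω = v/R = 7.197/0.17 ≈ 42.3 rad/s.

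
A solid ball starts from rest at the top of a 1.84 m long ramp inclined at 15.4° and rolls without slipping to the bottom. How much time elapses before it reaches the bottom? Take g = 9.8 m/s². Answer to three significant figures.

t ≈ 1.41 s

Here I = (2/5)MR², so the shape factor k = I/(MR²) = 0.4.
Translational: Mg sinθ − f = Ma. Rotational about the CM: fR = Iα = kMRa, so f = kMa.
Hence a = g sinθ/(1+k) = 9.8×sin15.4°/1.4 = 1.859 m/s².
Starting from rest, L = ½at², so t = √(2L/a) = √(2×1.84/1.859) ≈ 1.41 s.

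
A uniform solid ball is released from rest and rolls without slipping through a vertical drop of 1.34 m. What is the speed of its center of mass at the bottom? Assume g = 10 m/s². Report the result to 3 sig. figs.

With I = (2/5)MR², the ratio k = I/(MR²) is 0.4.
Since it rolls without slipping, ω = v/R and KE = ½Mv² + ½Iω² = ½(1+k)Mv² = (7/10)Mv².
Energy conservation: Mgh = (7/10)Mv², so v = √(2gh/(1+k)) = √(2 × 10 × 1.34 / 1.4) ≈ 4.38 m/s.

v ≈ 4.38 m/s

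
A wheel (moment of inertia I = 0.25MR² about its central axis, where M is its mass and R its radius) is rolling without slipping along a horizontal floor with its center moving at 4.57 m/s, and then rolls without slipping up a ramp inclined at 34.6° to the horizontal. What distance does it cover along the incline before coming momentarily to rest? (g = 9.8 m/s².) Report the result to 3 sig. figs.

Here I = 0.25MR², so the shape factor k = I/(MR²) = 0.25.
Rolling without slipping gives ω = v/R, so the total kinetic energy is ½Mv² + ½Iω² = ½(1+k)Mv² = (5/8)Mv².
Setting this equal to Mgh gives the vertical rise h = (1+k)v₀²/(2g) = 1.25×4.57²/(2×9.8) = 1.332 m.
Along the incline, d = h/sinθ = 1.332/sin34.6° ≈ 2.35 m.

d ≈ 2.35 m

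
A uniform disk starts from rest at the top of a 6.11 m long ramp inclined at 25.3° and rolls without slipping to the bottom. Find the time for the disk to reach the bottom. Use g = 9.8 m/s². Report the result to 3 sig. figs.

For this body I = (1/2)MR², i.e. k = I/(MR²) = 0.5.
Translational: Mg sinθ − f = Ma. Rotational about the CM: fR = Iα = kMRa, so f = kMa.
Hence a = g sinθ/(1+k) = 9.8×sin25.3°/1.5 = 2.792 m/s².
Starting from rest, L = ½at², so t = √(2L/a) = √(2×6.11/2.792) ≈ 2.09 s.

t ≈ 2.09 s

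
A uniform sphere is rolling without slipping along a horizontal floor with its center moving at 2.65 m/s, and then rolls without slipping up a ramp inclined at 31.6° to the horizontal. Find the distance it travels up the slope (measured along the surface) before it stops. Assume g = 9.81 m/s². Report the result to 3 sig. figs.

With I = (2/5)MR², the ratio k = I/(MR²) is 0.4.
Since it rolls without slipping, ω = v/R and KE = ½Mv² + ½Iω² = ½(1+k)Mv² = (7/10)Mv².
Setting this equal to Mgh gives the vertical rise h = (1+k)v₀²/(2g) = 1.4×2.65²/(2×9.81) = 0.5011 m.
Along the incline, d = h/sinθ = 0.5011/sin31.6° ≈ 0.956 m.

d ≈ 0.956 m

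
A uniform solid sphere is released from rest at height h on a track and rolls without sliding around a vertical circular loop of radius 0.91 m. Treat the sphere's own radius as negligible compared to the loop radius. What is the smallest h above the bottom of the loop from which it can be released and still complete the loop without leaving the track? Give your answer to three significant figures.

For this body I = (2/5)MR², i.e. k = I/(MR²) = 0.4.
At the top of the loop, the minimum-contact condition is Mg = Mv_top²/r, so v_top² = gr.
With ω = v/R, the kinetic energy at speed v is ½(1+k)Mv² = (7/10)Mv².
Energy conservation from release (height h) to the top (height 2r): Mgh = Mg(2r) + (7/10)M·gr.
Thus h_min = 2r + (1+k)r/2 = r(2 + 1.4/2) = 0.91 × 2.7 ≈ 2.46 m.

h_min ≈ 2.46 m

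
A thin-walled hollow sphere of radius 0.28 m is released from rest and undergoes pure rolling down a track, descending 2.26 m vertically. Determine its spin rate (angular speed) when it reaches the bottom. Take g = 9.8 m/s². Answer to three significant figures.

ω ≈ 18.4 rad/s

With I = (2/3)MR², the ratio k = I/(MR²) is 2/3.
Since it rolls without slipping, ω = v/R and KE = ½Mv² + ½Iω² = ½(1+k)Mv² = (5/6)Mv².
Energy conservation Mgh = ½(1+k)Mv² gives v = √(2gh/(1+k)) = √(2 × 9.8 × 2.26 / 1.667) = 5.155 m/s.
The angular speed follows from ω = v/R = 5.155/0.28 ≈ 18.4 rad/s.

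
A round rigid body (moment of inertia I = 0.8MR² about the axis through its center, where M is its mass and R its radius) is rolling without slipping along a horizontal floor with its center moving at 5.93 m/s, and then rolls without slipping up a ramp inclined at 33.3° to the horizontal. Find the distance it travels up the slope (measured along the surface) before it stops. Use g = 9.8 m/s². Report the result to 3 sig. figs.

d ≈ 5.88 m

The moment of inertia is 0.8MR², giving k ≡ I/(MR²) = 0.8.
The rolling condition ω = v/R makes the rotational term ½I(v/R)² = ½kMv², so KE_total = ½(1+k)Mv² = (9/10)Mv².
Setting this equal to Mgh gives the vertical rise h = (1+k)v₀²/(2g) = 1.8×5.93²/(2×9.8) = 3.229 m.
Along the incline, d = h/sinθ = 3.229/sin33.3° ≈ 5.88 m.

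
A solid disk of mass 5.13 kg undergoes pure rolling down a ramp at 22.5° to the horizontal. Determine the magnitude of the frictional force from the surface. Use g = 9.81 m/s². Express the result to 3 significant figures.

f ≈ 6.42 N

With I = (1/2)MR², the ratio k = I/(MR²) is 0.5.
Translational: Mg sinθ − f = Ma. Rotational about the CM: fR = Iα = kMRa, so f = kMa.
Combining, a = g sinθ/(1+k) and f = kMa = kMg sinθ/(1+k).
f = 0.5 × 5.13 × 9.81 × sin22.5° / 1.5 ≈ 6.42 N.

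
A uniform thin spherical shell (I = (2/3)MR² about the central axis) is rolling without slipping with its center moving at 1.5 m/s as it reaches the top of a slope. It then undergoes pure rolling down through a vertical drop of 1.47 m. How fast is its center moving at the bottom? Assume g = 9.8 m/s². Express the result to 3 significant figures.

v ≈ 4.42 m/s

For this body I = (2/3)MR², i.e. k = I/(MR²) = 2/3.
The rolling condition ω = v/R makes the rotational term ½I(v/R)² = ½kMv², so KE_total = ½(1+k)Mv² = (5/6)Mv².
Conserving energy between top and bottom: (5/6)Mv² = (5/6)Mv₀² + Mgh, hence v² = v₀² + 2gh/(1+k).
v = √(1.5² + 2×9.8×1.47/1.667) = √19.54 ≈ 4.42 m/s.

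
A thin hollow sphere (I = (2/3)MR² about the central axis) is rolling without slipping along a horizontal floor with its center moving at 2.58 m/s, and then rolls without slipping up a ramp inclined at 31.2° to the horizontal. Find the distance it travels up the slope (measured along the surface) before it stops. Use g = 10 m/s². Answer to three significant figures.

d ≈ 1.07 m

The moment of inertia is (2/3)MR², giving k ≡ I/(MR²) = 2/3.
Since it rolls without slipping, ω = v/R and KE = ½Mv² + ½Iω² = ½(1+k)Mv² = (5/6)Mv².
Setting this equal to Mgh gives the vertical rise h = (1+k)v₀²/(2g) = 1.667×2.58²/(2×10) = 0.5547 m.
Along the incline, d = h/sinθ = 0.5547/sin31.2° ≈ 1.07 m.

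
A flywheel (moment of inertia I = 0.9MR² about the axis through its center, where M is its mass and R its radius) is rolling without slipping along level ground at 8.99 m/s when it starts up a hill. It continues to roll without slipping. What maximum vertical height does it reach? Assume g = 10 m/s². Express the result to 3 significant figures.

h ≈ 7.68 m

Here I = 0.9MR², so the shape factor k = I/(MR²) = 0.9.
Pure rolling means v = ωR; then KE = ½Mv² + ½I(v/R)² = ½(1+k)Mv² = (19/20)Mv².
At the top the kinetic energy is zero, so (19/20)Mv₀² = Mgh.
Thus h = (1+k)v₀²/(2g) = 1.9 × 8.99² / (2 × 10) ≈ 7.68 m.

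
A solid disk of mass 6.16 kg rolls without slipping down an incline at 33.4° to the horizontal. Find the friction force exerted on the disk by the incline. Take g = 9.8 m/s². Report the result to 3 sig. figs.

With I = (1/2)MR², the ratio k = I/(MR²) is 0.5.
Translational: Mg sinθ − f = Ma. Rotational about the CM: fR = Iα = kMRa, so f = kMa.
Combining, a = g sinθ/(1+k) and f = kMa = kMg sinθ/(1+k).
f = 0.5 × 6.16 × 9.8 × sin33.4° / 1.5 ≈ 11.1 N.

f ≈ 11.1 N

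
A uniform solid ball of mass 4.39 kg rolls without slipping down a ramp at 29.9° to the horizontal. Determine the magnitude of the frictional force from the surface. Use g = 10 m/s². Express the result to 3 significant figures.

With I = (2/5)MR², the ratio k = I/(MR²) is 0.4.
Along the incline Mg sinθ − f = Ma, and torque about the center fR = Iα = kMR²(a/R) gives f = kMa.
Combining, a = g sinθ/(1+k) and f = kMa = kMg sinθ/(1+k).
f = 0.4 × 4.39 × 10 × sin29.9° / 1.4 ≈ 6.25 N.

f ≈ 6.25 N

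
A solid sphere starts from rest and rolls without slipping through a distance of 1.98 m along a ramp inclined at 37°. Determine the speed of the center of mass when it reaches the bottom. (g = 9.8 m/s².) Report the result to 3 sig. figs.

For this body I = (2/5)MR², i.e. k = I/(MR²) = 0.4.
Since it rolls without slipping, ω = v/R and KE = ½Mv² + ½Iω² = ½(1+k)Mv² = (7/10)Mv².
The vertical drop is h = L sinθ = 1.98 × sin37° = 1.192 m.
Setting Mgh = (7/10)Mv² gives v = √(2gh/(1+k)) = √(2·9.8·1.192/1.4) ≈ 4.08 m/s.

v ≈ 4.08 m/s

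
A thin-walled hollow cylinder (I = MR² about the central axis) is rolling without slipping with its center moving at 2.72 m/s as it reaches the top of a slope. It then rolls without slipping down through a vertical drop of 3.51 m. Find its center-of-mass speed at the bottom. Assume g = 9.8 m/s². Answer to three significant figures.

v ≈ 6.47 m/s

The moment of inertia is MR², giving k ≡ I/(MR²) = 1.
The rolling condition ω = v/R makes the rotational term ½I(v/R)² = ½kMv², so KE_total = ½(1+k)Mv² = Mv².
Energy conservation: Mv₀² + Mgh = Mv², so v² = v₀² + 2gh/(1+k).
v = √(2.72² + 2×9.8×3.51/2) = √41.8 ≈ 6.47 m/s.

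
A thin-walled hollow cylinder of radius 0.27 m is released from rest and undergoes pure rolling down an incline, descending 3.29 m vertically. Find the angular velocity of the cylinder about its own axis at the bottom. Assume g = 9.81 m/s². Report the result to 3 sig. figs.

ω ≈ 21.0 rad/s

The moment of inertia is MR², giving k ≡ I/(MR²) = 1.
Pure rolling means v = ωR; then KE = ½Mv² + ½I(v/R)² = ½(1+k)Mv² = Mv².
Energy conservation Mgh = ½(1+k)Mv² gives v = √(2gh/(1+k)) = √(2 × 9.81 × 3.29 / 2) = 5.681 m/s.
The angular speed follows from ω = v/R = 5.681/0.27 ≈ 21.0 rad/s.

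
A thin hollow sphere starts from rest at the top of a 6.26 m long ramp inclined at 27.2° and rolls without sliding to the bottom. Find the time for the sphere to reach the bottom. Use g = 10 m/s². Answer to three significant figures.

t ≈ 2.14 s

Here I = (2/3)MR², so the shape factor k = I/(MR²) = 2/3.
Translational: Mg sinθ − f = Ma. Rotational about the CM: fR = Iα = kMRa, so f = kMa.
Hence a = g sinθ/(1+k) = 10×sin27.2°/1.667 = 2.743 m/s².
Starting from rest, L = ½at², so t = √(2L/a) = √(2×6.26/2.743) ≈ 2.14 s.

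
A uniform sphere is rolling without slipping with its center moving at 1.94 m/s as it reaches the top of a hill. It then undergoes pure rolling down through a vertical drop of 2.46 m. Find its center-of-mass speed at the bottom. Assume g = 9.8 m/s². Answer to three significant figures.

v ≈ 6.18 m/s

With I = (2/5)MR², the ratio k = I/(MR²) is 0.4.
Rolling without slipping gives ω = v/R, so the total kinetic energy is ½Mv² + ½Iω² = ½(1+k)Mv² = (7/10)Mv².
Energy conservation: (7/10)Mv₀² + Mgh = (7/10)Mv², so v² = v₀² + 2gh/(1+k).
v = √(1.94² + 2×9.8×2.46/1.4) = √38.2 ≈ 6.18 m/s.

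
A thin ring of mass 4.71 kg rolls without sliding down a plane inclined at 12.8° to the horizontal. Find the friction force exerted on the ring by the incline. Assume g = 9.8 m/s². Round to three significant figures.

f ≈ 5.11 N

With I = MR², the ratio k = I/(MR²) is 1.
Translational: Mg sinθ − f = Ma. Rotational about the CM: fR = Iα = kMRa, so f = kMa.
Combining, a = g sinθ/(1+k) and f = kMa = kMg sinθ/(1+k).
f = 1 × 4.71 × 9.8 × sin12.8° / 2 ≈ 5.11 N.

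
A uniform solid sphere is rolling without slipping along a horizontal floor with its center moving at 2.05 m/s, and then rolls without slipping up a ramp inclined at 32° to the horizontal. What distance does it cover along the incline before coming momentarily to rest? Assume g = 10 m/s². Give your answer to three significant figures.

d ≈ 0.555 m

The moment of inertia is (2/5)MR², giving k ≡ I/(MR²) = 0.4.
Pure rolling means v = ωR; then KE = ½Mv² + ½I(v/R)² = ½(1+k)Mv² = (7/10)Mv².
Setting this equal to Mgh gives the vertical rise h = (1+k)v₀²/(2g) = 1.4×2.05²/(2×10) = 0.2942 m.
The distance along the slope is d = h/sinθ = 0.2942/sin32° ≈ 0.555 m.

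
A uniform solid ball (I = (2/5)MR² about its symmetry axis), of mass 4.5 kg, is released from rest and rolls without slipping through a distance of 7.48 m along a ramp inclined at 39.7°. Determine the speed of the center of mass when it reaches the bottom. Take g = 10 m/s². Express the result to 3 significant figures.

The moment of inertia is (2/5)MR², giving k ≡ I/(MR²) = 0.4.
The rolling condition ω = v/R makes the rotational term ½I(v/R)² = ½kMv², so KE_total = ½(1+k)Mv² = (7/10)Mv².
The vertical drop is h = L sinθ = 7.48 × sin39.7° = 4.778 m.
Energy conservation: Mgh = (7/10)Mv², so v = √(2gh/(1+k)) = √(2 × 10 × 4.778 / 1.4) ≈ 8.26 m/s.

v ≈ 8.26 m/s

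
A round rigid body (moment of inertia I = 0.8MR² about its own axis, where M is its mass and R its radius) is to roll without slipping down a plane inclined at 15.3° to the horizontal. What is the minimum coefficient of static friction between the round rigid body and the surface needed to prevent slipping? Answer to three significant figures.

μ_min ≈ 0.122

With I = 0.8MR², the ratio k = I/(MR²) is 0.8.
Newton's second law down the slope: Mg sinθ − f = Ma. The torque equation fR = Iα (with α = a/R) gives f = kMa.
These give a = g sinθ/(1+k) and the required friction f = kMg sinθ/(1+k).
With N = Mg cosθ, the no-slip condition f ≤ μN gives μ_min = f/N = k tanθ/(1+k).
μ_min = 0.8 × tan15.3° / 1.8 ≈ 0.122.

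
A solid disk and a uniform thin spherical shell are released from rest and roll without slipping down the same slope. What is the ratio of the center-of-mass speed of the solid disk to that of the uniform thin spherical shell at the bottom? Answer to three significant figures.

Each satisfies Mgh = ½(1+k)Mv² with k = I/(MR²), so v ∝ 1/√(1+k).
For the solid disk k = 0.5; for the uniform thin spherical shell k = 2/3.
v₁/v₂ = √((1+k₂)/(1+k₁)) = √(1.667/1.5) ≈ 1.05.

v_ratio ≈ 1.05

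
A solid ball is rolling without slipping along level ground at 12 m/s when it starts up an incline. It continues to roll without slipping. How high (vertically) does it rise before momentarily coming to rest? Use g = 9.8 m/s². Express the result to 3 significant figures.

h ≈ 10.3 m

Here I = (2/5)MR², so the shape factor k = I/(MR²) = 0.4.
Pure rolling means v = ωR; then KE = ½Mv² + ½I(v/R)² = ½(1+k)Mv² = (7/10)Mv².
All of this converts to potential energy at the highest point: (7/10)Mv₀² = Mgh.
Thus h = (1+k)v₀²/(2g) = 1.4 × 12² / (2 × 9.8) ≈ 10.3 m.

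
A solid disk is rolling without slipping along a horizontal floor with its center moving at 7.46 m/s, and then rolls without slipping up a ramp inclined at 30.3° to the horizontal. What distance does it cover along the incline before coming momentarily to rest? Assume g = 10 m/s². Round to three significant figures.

For this body I = (1/2)MR², i.e. k = I/(MR²) = 0.5.
Pure rolling means v = ωR; then KE = ½Mv² + ½I(v/R)² = ½(1+k)Mv² = (3/4)Mv².
Setting this equal to Mgh gives the vertical rise h = (1+k)v₀²/(2g) = 1.5×7.46²/(2×10) = 4.174 m.
Along the incline, d = h/sinθ = 4.174/sin30.3° ≈ 8.27 m.

d ≈ 8.27 m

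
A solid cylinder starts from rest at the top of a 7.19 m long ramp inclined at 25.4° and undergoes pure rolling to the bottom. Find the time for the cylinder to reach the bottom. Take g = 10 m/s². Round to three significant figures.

The moment of inertia is (1/2)MR², giving k ≡ I/(MR²) = 0.5.
Translational: Mg sinθ − f = Ma. Rotational about the CM: fR = Iα = kMRa, so f = kMa.
Hence a = g sinθ/(1+k) = 10×sin25.4°/1.5 = 2.86 m/s².
With constant a from rest, t = √(2L/a) = √(2·7.19/2.86) ≈ 2.24 s.

t ≈ 2.24 s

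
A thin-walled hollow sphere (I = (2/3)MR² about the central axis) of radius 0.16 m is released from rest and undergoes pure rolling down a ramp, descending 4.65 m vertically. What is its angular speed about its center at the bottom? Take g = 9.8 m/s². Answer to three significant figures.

ω ≈ 46.2 rad/s

For this body I = (2/3)MR², i.e. k = I/(MR²) = 2/3.
Pure rolling means v = ωR; then KE = ½Mv² + ½I(v/R)² = ½(1+k)Mv² = (5/6)Mv².
Energy conservation Mgh = ½(1+k)Mv² gives v = √(2gh/(1+k)) = √(2 × 9.8 × 4.65 / 1.667) = 7.395 m/s.
The angular speed follows from ω = v/R = 7.395/0.16 ≈ 46.2 rad/s.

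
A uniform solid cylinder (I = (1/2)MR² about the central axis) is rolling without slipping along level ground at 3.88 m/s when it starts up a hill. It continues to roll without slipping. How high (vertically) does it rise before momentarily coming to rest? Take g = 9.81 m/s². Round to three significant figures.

h ≈ 1.15 m

For this body I = (1/2)MR², i.e. k = I/(MR²) = 0.5.
Since it rolls without slipping, ω = v/R and KE = ½Mv² + ½Iω² = ½(1+k)Mv² = (3/4)Mv².
All of this converts to potential energy at the highest point: (3/4)Mv₀² = Mgh.
Thus h = (1+k)v₀²/(2g) = 1.5 × 3.88² / (2 × 9.81) ≈ 1.15 m.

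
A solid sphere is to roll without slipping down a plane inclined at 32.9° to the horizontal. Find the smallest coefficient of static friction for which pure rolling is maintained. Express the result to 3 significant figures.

μ_min ≈ 0.185

The moment of inertia is (2/5)MR², giving k ≡ I/(MR²) = 0.4.
Translational: Mg sinθ − f = Ma. Rotational about the CM: fR = Iα = kMRa, so f = kMa.
These give a = g sinθ/(1+k) and the required friction f = kMg sinθ/(1+k).
With N = Mg cosθ, the no-slip condition f ≤ μN gives μ_min = f/N = k tanθ/(1+k).
μ_min = 0.4 × tan32.9° / 1.4 ≈ 0.185.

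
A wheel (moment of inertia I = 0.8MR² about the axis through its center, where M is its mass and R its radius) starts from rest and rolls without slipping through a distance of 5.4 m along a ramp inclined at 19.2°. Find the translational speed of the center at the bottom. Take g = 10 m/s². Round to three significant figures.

v ≈ 4.44 m/s

With I = 0.8MR², the ratio k = I/(MR²) is 0.8.
Rolling without slipping gives ω = v/R, so the total kinetic energy is ½Mv² + ½Iω² = ½(1+k)Mv² = (9/10)Mv².
The vertical drop is h = L sinθ = 5.4 × sin19.2° = 1.776 m.
Setting Mgh = (9/10)Mv² gives v = √(2gh/(1+k)) = √(2·10·1.776/1.8) ≈ 4.44 m/s.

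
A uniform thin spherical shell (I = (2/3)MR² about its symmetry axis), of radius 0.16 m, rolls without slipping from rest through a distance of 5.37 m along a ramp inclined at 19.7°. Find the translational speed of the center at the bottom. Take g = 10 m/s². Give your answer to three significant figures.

For this body I = (2/3)MR², i.e. k = I/(MR²) = 2/3.
The rolling condition ω = v/R makes the rotational term ½I(v/R)² = ½kMv², so KE_total = ½(1+k)Mv² = (5/6)Mv².
The vertical drop is h = L sinθ = 5.37 × sin19.7° = 1.81 m.
Setting Mgh = (5/6)Mv² gives v = √(2gh/(1+k)) = √(2·10·1.81/1.667) ≈ 4.66 m/s.

v ≈ 4.66 m/s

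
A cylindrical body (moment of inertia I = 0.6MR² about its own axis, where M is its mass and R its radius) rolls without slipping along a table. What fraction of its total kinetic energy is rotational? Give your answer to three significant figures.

Here I = 0.6MR², so the shape factor k = I/(MR²) = 0.6.
With ω = v/R, KE_trans = ½Mv² and KE_rot = ½Iω² = ½kMv², so KE_total = ½(1+k)Mv².
The rotational fraction is therefore k/(1+k) = 0.6/1.6 ≈ 0.375.

fraction ≈ 0.375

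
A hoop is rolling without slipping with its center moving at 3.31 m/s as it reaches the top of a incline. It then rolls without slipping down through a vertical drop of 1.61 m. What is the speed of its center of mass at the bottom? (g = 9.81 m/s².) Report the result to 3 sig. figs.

v ≈ 5.17 m/s

For this body I = MR², i.e. k = I/(MR²) = 1.
Pure rolling means v = ωR; then KE = ½Mv² + ½I(v/R)² = ½(1+k)Mv² = Mv².
Energy conservation: Mv₀² + Mgh = Mv², so v² = v₀² + 2gh/(1+k).
v = √(3.31² + 2×9.81×1.61/2) = √26.75 ≈ 5.17 m/s.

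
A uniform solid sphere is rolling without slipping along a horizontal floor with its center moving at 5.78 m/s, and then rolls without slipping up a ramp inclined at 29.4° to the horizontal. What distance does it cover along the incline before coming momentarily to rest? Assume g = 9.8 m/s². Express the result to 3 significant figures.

d ≈ 4.86 m

Here I = (2/5)MR², so the shape factor k = I/(MR²) = 0.4.
Since it rolls without slipping, ω = v/R and KE = ½Mv² + ½Iω² = ½(1+k)Mv² = (7/10)Mv².
Setting this equal to Mgh gives the vertical rise h = (1+k)v₀²/(2g) = 1.4×5.78²/(2×9.8) = 2.386 m.
Along the incline, d = h/sinθ = 2.386/sin29.4° ≈ 4.86 m.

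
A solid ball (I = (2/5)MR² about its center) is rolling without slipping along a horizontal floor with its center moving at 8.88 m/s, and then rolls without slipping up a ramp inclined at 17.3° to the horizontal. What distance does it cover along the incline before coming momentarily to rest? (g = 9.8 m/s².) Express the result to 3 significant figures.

Here I = (2/5)MR², so the shape factor k = I/(MR²) = 0.4.
Rolling without slipping gives ω = v/R, so the total kinetic energy is ½Mv² + ½Iω² = ½(1+k)Mv² = (7/10)Mv².
Setting this equal to Mgh gives the vertical rise h = (1+k)v₀²/(2g) = 1.4×8.88²/(2×9.8) = 5.632 m.
The distance along the slope is d = h/sinθ = 5.632/sin17.3° ≈ 18.9 m.

d ≈ 18.9 m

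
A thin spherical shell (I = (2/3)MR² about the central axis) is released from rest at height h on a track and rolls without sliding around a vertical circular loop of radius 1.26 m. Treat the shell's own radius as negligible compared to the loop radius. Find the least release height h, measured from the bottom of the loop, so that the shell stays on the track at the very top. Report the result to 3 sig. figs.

With I = (2/3)MR², the ratio k = I/(MR²) is 2/3.
At the top, contact is just lost when gravity alone supplies the centripetal force: Mg = Mv_top²/r, i.e. v_top² = gr.
With ω = v/R, the kinetic energy at speed v is ½(1+k)Mv² = (5/6)Mv².
Energy conservation from release (height h) to the top (height 2r): Mgh = Mg(2r) + (5/6)M·gr.
Thus h_min = 2r + (1+k)r/2 = r(2 + 1.667/2) = 1.26 × 2.833 ≈ 3.57 m.

h_min ≈ 3.57 m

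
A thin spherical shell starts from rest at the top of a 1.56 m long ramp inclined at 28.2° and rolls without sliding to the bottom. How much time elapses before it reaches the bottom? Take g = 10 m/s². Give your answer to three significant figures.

t ≈ 1.05 s

With I = (2/3)MR², the ratio k = I/(MR²) is 2/3.
Translational: Mg sinθ − f = Ma. Rotational about the CM: fR = Iα = kMRa, so f = kMa.
Hence a = g sinθ/(1+k) = 10×sin28.2°/1.667 = 2.835 m/s².
Starting from rest, L = ½at², so t = √(2L/a) = √(2×1.56/2.835) ≈ 1.05 s.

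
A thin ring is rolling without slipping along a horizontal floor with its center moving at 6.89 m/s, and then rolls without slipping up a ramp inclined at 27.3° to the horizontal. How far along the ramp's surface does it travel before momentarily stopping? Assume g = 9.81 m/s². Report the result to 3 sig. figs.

With I = MR², the ratio k = I/(MR²) is 1.
Rolling without slipping gives ω = v/R, so the total kinetic energy is ½Mv² + ½Iω² = ½(1+k)Mv² = Mv².
Setting this equal to Mgh gives the vertical rise h = (1+k)v₀²/(2g) = 2×6.89²/(2×9.81) = 4.839 m.
Along the incline, d = h/sinθ = 4.839/sin27.3° ≈ 10.6 m.

d ≈ 10.6 m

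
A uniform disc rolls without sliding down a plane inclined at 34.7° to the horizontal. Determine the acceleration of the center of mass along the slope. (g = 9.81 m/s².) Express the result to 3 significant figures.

For this body I = (1/2)MR², i.e. k = I/(MR²) = 0.5.
Along the incline Mg sinθ − f = Ma, and torque about the center fR = Iα = kMR²(a/R) gives f = kMa.
Eliminating f: Mg sinθ = (1+k)Ma, so a = g sinθ/(1+k) = 9.81 × sin34.7° / 1.5 ≈ 3.72 m/s².

a ≈ 3.72 m/s²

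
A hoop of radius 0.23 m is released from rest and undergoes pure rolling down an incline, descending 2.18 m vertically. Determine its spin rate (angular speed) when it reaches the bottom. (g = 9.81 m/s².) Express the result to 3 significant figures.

For this body I = MR², i.e. k = I/(MR²) = 1.
Pure rolling means v = ωR; then KE = ½Mv² + ½I(v/R)² = ½(1+k)Mv² = Mv².
Energy conservation Mgh = ½(1+k)Mv² gives v = √(2gh/(1+k)) = √(2 × 9.81 × 2.18 / 2) = 4.624 m/s.
The angular speed follows from ω = v/R = 4.624/0.23 ≈ 20.1 rad/s.

ω ≈ 20.1 rad/s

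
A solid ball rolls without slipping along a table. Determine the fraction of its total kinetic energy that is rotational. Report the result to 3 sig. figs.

Here I = (2/5)MR², so the shape factor k = I/(MR²) = 0.4.
With ω = v/R, KE_trans = ½Mv² and KE_rot = ½Iω² = ½kMv², so KE_total = ½(1+k)Mv².
The rotational fraction is therefore k/(1+k) = 0.4/1.4 ≈ 0.286.

fraction ≈ 0.286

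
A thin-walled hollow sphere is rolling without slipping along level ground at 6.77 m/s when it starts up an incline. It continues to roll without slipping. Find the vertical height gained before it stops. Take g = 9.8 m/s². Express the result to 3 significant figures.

Here I = (2/3)MR², so the shape factor k = I/(MR²) = 2/3.
Since it rolls without slipping, ω = v/R and KE = ½Mv² + ½Iω² = ½(1+k)Mv² = (5/6)Mv².
At the top the kinetic energy is zero, so (5/6)Mv₀² = Mgh.
Thus h = (1+k)v₀²/(2g) = 1.667 × 6.77² / (2 × 9.8) ≈ 3.90 m.

h ≈ 3.90 m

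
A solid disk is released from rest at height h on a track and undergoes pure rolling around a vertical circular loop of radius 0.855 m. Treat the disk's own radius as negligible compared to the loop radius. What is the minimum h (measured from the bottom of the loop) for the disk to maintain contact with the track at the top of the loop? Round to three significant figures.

With I = (1/2)MR², the ratio k = I/(MR²) is 0.5.
At the top, contact is just lost when gravity alone supplies the centripetal force: Mg = Mv_top²/r, i.e. v_top² = gr.
With ω = v/R, the kinetic energy at speed v is ½(1+k)Mv² = (3/4)Mv².
Energy conservation from release (height h) to the top (height 2r): Mgh = Mg(2r) + (3/4)M·gr.
Thus h_min = 2r + (1+k)r/2 = r(2 + 1.5/2) = 0.855 × 2.75 ≈ 2.35 m.

h_min ≈ 2.35 m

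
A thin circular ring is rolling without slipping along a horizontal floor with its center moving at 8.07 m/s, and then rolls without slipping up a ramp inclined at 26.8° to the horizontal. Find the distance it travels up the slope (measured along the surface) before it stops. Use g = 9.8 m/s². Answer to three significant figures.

The moment of inertia is MR², giving k ≡ I/(MR²) = 1.
Pure rolling means v = ωR; then KE = ½Mv² + ½I(v/R)² = ½(1+k)Mv² = Mv².
Setting this equal to Mgh gives the vertical rise h = (1+k)v₀²/(2g) = 2×8.07²/(2×9.8) = 6.645 m.
Along the incline, d = h/sinθ = 6.645/sin26.8° ≈ 14.7 m.

d ≈ 14.7 m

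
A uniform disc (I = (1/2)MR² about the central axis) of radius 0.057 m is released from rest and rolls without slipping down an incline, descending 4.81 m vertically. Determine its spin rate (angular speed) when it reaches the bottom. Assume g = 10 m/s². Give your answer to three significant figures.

With I = (1/2)MR², the ratio k = I/(MR²) is 0.5.
The rolling condition ω = v/R makes the rotational term ½I(v/R)² = ½kMv², so KE_total = ½(1+k)Mv² = (3/4)Mv².
Energy conservation Mgh = ½(1+k)Mv² gives v = √(2gh/(1+k)) = √(2 × 10 × 4.81 / 1.5) = 8.008 m/s.
The angular speed follows from ω = v/R = 8.008/0.057 ≈ 140 rad/s.

ω ≈ 140 rad/s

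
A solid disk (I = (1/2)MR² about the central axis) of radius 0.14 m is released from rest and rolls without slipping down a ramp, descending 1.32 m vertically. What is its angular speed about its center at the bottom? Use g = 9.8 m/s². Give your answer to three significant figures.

ω ≈ 29.7 rad/s

With I = (1/2)MR², the ratio k = I/(MR²) is 0.5.
Since it rolls without slipping, ω = v/R and KE = ½Mv² + ½Iω² = ½(1+k)Mv² = (3/4)Mv².
Energy conservation Mgh = ½(1+k)Mv² gives v = √(2gh/(1+k)) = √(2 × 9.8 × 1.32 / 1.5) = 4.153 m/s.
The angular speed follows from ω = v/R = 4.153/0.14 ≈ 29.7 rad/s.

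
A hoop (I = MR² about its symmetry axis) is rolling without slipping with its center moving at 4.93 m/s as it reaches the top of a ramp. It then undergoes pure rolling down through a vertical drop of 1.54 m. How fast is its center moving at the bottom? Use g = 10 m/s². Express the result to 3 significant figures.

v ≈ 6.30 m/s

With I = MR², the ratio k = I/(MR²) is 1.
The rolling condition ω = v/R makes the rotational term ½I(v/R)² = ½kMv², so KE_total = ½(1+k)Mv² = Mv².
Conserving energy between top and bottom: Mv² = Mv₀² + Mgh, hence v² = v₀² + 2gh/(1+k).
v = √(4.93² + 2×10×1.54/2) = √39.7 ≈ 6.30 m/s.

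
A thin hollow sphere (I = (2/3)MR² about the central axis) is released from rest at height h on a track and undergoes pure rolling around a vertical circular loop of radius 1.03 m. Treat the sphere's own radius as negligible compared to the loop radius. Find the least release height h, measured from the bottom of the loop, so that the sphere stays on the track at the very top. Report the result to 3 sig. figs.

For this body I = (2/3)MR², i.e. k = I/(MR²) = 2/3.
At the top, contact is just lost when gravity alone supplies the centripetal force: Mg = Mv_top²/r, i.e. v_top² = gr.
With ω = v/R, the kinetic energy at speed v is ½(1+k)Mv² = (5/6)Mv².
Energy conservation from release (height h) to the top (height 2r): Mgh = Mg(2r) + (5/6)M·gr.
Thus h_min = 2r + (1+k)r/2 = r(2 + 1.667/2) = 1.03 × 2.833 ≈ 2.92 m.

h_min ≈ 2.92 m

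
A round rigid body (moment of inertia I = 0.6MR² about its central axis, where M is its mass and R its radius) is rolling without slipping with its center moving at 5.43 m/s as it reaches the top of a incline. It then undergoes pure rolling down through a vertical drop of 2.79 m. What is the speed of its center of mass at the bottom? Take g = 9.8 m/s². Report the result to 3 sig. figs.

The moment of inertia is 0.6MR², giving k ≡ I/(MR²) = 0.6.
Pure rolling means v = ωR; then KE = ½Mv² + ½I(v/R)² = ½(1+k)Mv² = (4/5)Mv².
Conserving energy between top and bottom: (4/5)Mv² = (4/5)Mv₀² + Mgh, hence v² = v₀² + 2gh/(1+k).
v = √(5.43² + 2×9.8×2.79/1.6) = √63.66 ≈ 7.98 m/s.

v ≈ 7.98 m/s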